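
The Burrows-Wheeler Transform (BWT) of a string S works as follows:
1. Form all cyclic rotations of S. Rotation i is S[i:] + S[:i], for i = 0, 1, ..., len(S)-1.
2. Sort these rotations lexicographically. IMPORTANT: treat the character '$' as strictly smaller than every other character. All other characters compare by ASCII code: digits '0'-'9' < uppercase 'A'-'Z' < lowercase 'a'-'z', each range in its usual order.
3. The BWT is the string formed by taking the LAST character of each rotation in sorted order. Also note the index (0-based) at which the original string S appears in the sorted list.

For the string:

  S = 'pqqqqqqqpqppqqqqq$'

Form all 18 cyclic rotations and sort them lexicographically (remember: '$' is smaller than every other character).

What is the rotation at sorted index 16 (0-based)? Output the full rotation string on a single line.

Answer: qqqqqqpqppqqqqq$pq

Derivation:
All 18 rotations (rotation i = S[i:]+S[:i]):
  rot[0] = pqqqqqqqpqppqqqqq$
  rot[1] = qqqqqqqpqppqqqqq$p
  rot[2] = qqqqqqpqppqqqqq$pq
  rot[3] = qqqqqpqppqqqqq$pqq
  rot[4] = qqqqpqppqqqqq$pqqq
  rot[5] = qqqpqppqqqqq$pqqqq
  rot[6] = qqpqppqqqqq$pqqqqq
  rot[7] = qpqppqqqqq$pqqqqqq
  rot[8] = pqppqqqqq$pqqqqqqq
  rot[9] = qppqqqqq$pqqqqqqqp
  rot[10] = ppqqqqq$pqqqqqqqpq
  rot[11] = pqqqqq$pqqqqqqqpqp
  rot[12] = qqqqq$pqqqqqqqpqpp
  rot[13] = qqqq$pqqqqqqqpqppq
  rot[14] = qqq$pqqqqqqqpqppqq
  rot[15] = qq$pqqqqqqqpqppqqq
  rot[16] = q$pqqqqqqqpqppqqqq
  rot[17] = $pqqqqqqqpqppqqqqq
Sorted (with $ < everything):
  sorted[0] = $pqqqqqqqpqppqqqqq
  sorted[1] = ppqqqqq$pqqqqqqqpq
  sorted[2] = pqppqqqqq$pqqqqqqq
  sorted[3] = pqqqqq$pqqqqqqqpqp
  sorted[4] = pqqqqqqqpqppqqqqq$
  sorted[5] = q$pqqqqqqqpqppqqqq
  sorted[6] = qppqqqqq$pqqqqqqqp
  sorted[7] = qpqppqqqqq$pqqqqqq
  sorted[8] = qq$pqqqqqqqpqppqqq
  sorted[9] = qqpqppqqqqq$pqqqqq
  sorted[10] = qqq$pqqqqqqqpqppqq
  sorted[11] = qqqpqppqqqqq$pqqqq
  sorted[12] = qqqq$pqqqqqqqpqppq
  sorted[13] = qqqqpqppqqqqq$pqqq
  sorted[14] = qqqqq$pqqqqqqqpqpp
  sorted[15] = qqqqqpqppqqqqq$pqq
  sorted[16] = qqqqqqpqppqqqqq$pq
  sorted[17] = qqqqqqqpqppqqqqq$p
sorted[16] = qqqqqqpqppqqqqq$pq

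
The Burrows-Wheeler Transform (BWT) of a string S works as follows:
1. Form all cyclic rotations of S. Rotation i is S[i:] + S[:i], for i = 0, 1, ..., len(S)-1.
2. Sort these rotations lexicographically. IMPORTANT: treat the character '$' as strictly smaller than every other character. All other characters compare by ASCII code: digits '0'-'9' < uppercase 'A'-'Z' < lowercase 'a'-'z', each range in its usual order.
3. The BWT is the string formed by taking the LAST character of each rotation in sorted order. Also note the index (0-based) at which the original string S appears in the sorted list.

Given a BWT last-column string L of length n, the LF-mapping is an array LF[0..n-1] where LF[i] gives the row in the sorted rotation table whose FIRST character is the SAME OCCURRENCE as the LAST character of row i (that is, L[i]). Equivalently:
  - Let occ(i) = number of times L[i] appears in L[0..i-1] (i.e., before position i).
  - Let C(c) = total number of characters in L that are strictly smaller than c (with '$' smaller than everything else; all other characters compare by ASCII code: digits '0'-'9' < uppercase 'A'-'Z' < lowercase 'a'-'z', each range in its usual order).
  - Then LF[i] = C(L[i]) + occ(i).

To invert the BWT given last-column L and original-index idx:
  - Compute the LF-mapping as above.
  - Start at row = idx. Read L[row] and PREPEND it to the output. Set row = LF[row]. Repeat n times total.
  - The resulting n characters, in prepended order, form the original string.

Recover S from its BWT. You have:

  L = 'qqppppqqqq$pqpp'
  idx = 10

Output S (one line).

Answer: qpqqpppppqpqqq$

Derivation:
LF mapping: 8 9 1 2 3 4 10 11 12 13 0 5 14 6 7
Walk LF starting at row 10, prepending L[row]:
  step 1: row=10, L[10]='$', prepend. Next row=LF[10]=0
  step 2: row=0, L[0]='q', prepend. Next row=LF[0]=8
  step 3: row=8, L[8]='q', prepend. Next row=LF[8]=12
  step 4: row=12, L[12]='q', prepend. Next row=LF[12]=14
  step 5: row=14, L[14]='p', prepend. Next row=LF[14]=7
  step 6: row=7, L[7]='q', prepend. Next row=LF[7]=11
  step 7: row=11, L[11]='p', prepend. Next row=LF[11]=5
  step 8: row=5, L[5]='p', prepend. Next row=LF[5]=4
  step 9: row=4, L[4]='p', prepend. Next row=LF[4]=3
  step 10: row=3, L[3]='p', prepend. Next row=LF[3]=2
  step 11: row=2, L[2]='p', prepend. Next row=LF[2]=1
  step 12: row=1, L[1]='q', prepend. Next row=LF[1]=9
  step 13: row=9, L[9]='q', prepend. Next row=LF[9]=13
  step 14: row=13, L[13]='p', prepend. Next row=LF[13]=6
  step 15: row=6, L[6]='q', prepend. Next row=LF[6]=10
Reversed output: qpqqpppppqpqqq$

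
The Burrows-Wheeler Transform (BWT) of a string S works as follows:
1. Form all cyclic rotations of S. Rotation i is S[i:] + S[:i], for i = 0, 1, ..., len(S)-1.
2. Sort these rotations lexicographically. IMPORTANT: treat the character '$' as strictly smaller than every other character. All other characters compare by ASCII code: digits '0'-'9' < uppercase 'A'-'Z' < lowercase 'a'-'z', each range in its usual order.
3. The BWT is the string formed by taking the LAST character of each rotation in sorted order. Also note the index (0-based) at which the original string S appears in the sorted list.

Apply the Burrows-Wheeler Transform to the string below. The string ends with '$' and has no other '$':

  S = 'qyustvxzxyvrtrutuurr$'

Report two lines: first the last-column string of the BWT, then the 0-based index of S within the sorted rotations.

Answer: r$ruvturusuyrtytzvqxx
1

Derivation:
All 21 rotations (rotation i = S[i:]+S[:i]):
  rot[0] = qyustvxzxyvrtrutuurr$
  rot[1] = yustvxzxyvrtrutuurr$q
  rot[2] = ustvxzxyvrtrutuurr$qy
  rot[3] = stvxzxyvrtrutuurr$qyu
  rot[4] = tvxzxyvrtrutuurr$qyus
  rot[5] = vxzxyvrtrutuurr$qyust
  rot[6] = xzxyvrtrutuurr$qyustv
  rot[7] = zxyvrtrutuurr$qyustvx
  rot[8] = xyvrtrutuurr$qyustvxz
  rot[9] = yvrtrutuurr$qyustvxzx
  rot[10] = vrtrutuurr$qyustvxzxy
  rot[11] = rtrutuurr$qyustvxzxyv
  rot[12] = trutuurr$qyustvxzxyvr
  rot[13] = rutuurr$qyustvxzxyvrt
  rot[14] = utuurr$qyustvxzxyvrtr
  rot[15] = tuurr$qyustvxzxyvrtru
  rot[16] = uurr$qyustvxzxyvrtrut
  rot[17] = urr$qyustvxzxyvrtrutu
  rot[18] = rr$qyustvxzxyvrtrutuu
  rot[19] = r$qyustvxzxyvrtrutuur
  rot[20] = $qyustvxzxyvrtrutuurr
Sorted (with $ < everything):
  sorted[0] = $qyustvxzxyvrtrutuurr  (last char: 'r')
  sorted[1] = qyustvxzxyvrtrutuurr$  (last char: '$')
  sorted[2] = r$qyustvxzxyvrtrutuur  (last char: 'r')
  sorted[3] = rr$qyustvxzxyvrtrutuu  (last char: 'u')
  sorted[4] = rtrutuurr$qyustvxzxyv  (last char: 'v')
  sorted[5] = rutuurr$qyustvxzxyvrt  (last char: 't')
  sorted[6] = stvxzxyvrtrutuurr$qyu  (last char: 'u')
  sorted[7] = trutuurr$qyustvxzxyvr  (last char: 'r')
  sorted[8] = tuurr$qyustvxzxyvrtru  (last char: 'u')
  sorted[9] = tvxzxyvrtrutuurr$qyus  (last char: 's')
  sorted[10] = urr$qyustvxzxyvrtrutu  (last char: 'u')
  sorted[11] = ustvxzxyvrtrutuurr$qy  (last char: 'y')
  sorted[12] = utuurr$qyustvxzxyvrtr  (last char: 'r')
  sorted[13] = uurr$qyustvxzxyvrtrut  (last char: 't')
  sorted[14] = vrtrutuurr$qyustvxzxy  (last char: 'y')
  sorted[15] = vxzxyvrtrutuurr$qyust  (last char: 't')
  sorted[16] = xyvrtrutuurr$qyustvxz  (last char: 'z')
  sorted[17] = xzxyvrtrutuurr$qyustv  (last char: 'v')
  sorted[18] = yustvxzxyvrtrutuurr$q  (last char: 'q')
  sorted[19] = yvrtrutuurr$qyustvxzx  (last char: 'x')
  sorted[20] = zxyvrtrutuurr$qyustvx  (last char: 'x')
Last column: r$ruvturusuyrtytzvqxx
Original string S is at sorted index 1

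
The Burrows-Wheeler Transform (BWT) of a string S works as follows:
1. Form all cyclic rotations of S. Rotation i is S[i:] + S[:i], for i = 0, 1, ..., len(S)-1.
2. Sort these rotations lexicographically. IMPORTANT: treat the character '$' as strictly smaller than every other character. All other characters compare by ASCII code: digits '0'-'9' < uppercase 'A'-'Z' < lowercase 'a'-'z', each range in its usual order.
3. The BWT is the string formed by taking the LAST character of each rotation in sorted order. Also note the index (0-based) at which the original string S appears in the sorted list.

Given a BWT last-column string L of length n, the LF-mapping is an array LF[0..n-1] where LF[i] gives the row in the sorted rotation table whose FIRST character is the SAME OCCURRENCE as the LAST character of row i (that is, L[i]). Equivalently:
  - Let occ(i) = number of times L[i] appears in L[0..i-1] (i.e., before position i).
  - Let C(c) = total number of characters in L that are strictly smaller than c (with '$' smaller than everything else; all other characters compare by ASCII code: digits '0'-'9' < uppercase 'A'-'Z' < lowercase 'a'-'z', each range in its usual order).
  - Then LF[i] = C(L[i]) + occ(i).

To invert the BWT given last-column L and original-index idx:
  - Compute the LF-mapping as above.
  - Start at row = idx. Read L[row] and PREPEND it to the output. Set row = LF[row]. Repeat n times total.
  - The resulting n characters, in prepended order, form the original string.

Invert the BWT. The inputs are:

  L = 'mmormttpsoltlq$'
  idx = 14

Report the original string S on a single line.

Answer: tspoqtoltmmlrm$

Derivation:
LF mapping: 3 4 6 10 5 12 13 8 11 7 1 14 2 9 0
Walk LF starting at row 14, prepending L[row]:
  step 1: row=14, L[14]='$', prepend. Next row=LF[14]=0
  step 2: row=0, L[0]='m', prepend. Next row=LF[0]=3
  step 3: row=3, L[3]='r', prepend. Next row=LF[3]=10
  step 4: row=10, L[10]='l', prepend. Next row=LF[10]=1
  step 5: row=1, L[1]='m', prepend. Next row=LF[1]=4
  step 6: row=4, L[4]='m', prepend. Next row=LF[4]=5
  step 7: row=5, L[5]='t', prepend. Next row=LF[5]=12
  step 8: row=12, L[12]='l', prepend. Next row=LF[12]=2
  step 9: row=2, L[2]='o', prepend. Next row=LF[2]=6
  step 10: row=6, L[6]='t', prepend. Next row=LF[6]=13
  step 11: row=13, L[13]='q', prepend. Next row=LF[13]=9
  step 12: row=9, L[9]='o', prepend. Next row=LF[9]=7
  step 13: row=7, L[7]='p', prepend. Next row=LF[7]=8
  step 14: row=8, L[8]='s', prepend. Next row=LF[8]=11
  step 15: row=11, L[11]='t', prepend. Next row=LF[11]=14
Reversed output: tspoqtoltmmlrm$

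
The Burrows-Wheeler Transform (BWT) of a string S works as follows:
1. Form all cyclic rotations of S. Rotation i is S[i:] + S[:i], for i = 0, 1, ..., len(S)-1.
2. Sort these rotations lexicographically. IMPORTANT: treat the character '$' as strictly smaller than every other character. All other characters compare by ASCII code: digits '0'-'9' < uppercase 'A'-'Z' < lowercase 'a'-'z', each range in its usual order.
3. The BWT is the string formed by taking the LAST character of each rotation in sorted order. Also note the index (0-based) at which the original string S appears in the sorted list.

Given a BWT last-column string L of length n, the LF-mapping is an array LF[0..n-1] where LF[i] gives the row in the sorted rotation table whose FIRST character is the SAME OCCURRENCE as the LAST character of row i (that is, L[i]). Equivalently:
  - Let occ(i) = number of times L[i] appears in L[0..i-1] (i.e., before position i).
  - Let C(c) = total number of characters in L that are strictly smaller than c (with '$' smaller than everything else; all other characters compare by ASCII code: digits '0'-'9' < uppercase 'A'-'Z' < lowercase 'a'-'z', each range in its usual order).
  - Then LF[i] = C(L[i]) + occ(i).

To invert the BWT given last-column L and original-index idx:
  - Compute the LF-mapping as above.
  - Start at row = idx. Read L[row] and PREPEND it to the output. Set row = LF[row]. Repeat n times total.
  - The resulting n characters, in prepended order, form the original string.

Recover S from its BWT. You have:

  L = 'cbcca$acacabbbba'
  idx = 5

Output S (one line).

LF mapping: 11 6 12 13 1 0 2 14 3 15 4 7 8 9 10 5
Walk LF starting at row 5, prepending L[row]:
  step 1: row=5, L[5]='$', prepend. Next row=LF[5]=0
  step 2: row=0, L[0]='c', prepend. Next row=LF[0]=11
  step 3: row=11, L[11]='b', prepend. Next row=LF[11]=7
  step 4: row=7, L[7]='c', prepend. Next row=LF[7]=14
  step 5: row=14, L[14]='b', prepend. Next row=LF[14]=10
  step 6: row=10, L[10]='a', prepend. Next row=LF[10]=4
  step 7: row=4, L[4]='a', prepend. Next row=LF[4]=1
  step 8: row=1, L[1]='b', prepend. Next row=LF[1]=6
  step 9: row=6, L[6]='a', prepend. Next row=LF[6]=2
  step 10: row=2, L[2]='c', prepend. Next row=LF[2]=12
  step 11: row=12, L[12]='b', prepend. Next row=LF[12]=8
  step 12: row=8, L[8]='a', prepend. Next row=LF[8]=3
  step 13: row=3, L[3]='c', prepend. Next row=LF[3]=13
  step 14: row=13, L[13]='b', prepend. Next row=LF[13]=9
  step 15: row=9, L[9]='c', prepend. Next row=LF[9]=15
  step 16: row=15, L[15]='a', prepend. Next row=LF[15]=5
Reversed output: acbcabcabaabcbc$

Answer: acbcabcabaabcbc$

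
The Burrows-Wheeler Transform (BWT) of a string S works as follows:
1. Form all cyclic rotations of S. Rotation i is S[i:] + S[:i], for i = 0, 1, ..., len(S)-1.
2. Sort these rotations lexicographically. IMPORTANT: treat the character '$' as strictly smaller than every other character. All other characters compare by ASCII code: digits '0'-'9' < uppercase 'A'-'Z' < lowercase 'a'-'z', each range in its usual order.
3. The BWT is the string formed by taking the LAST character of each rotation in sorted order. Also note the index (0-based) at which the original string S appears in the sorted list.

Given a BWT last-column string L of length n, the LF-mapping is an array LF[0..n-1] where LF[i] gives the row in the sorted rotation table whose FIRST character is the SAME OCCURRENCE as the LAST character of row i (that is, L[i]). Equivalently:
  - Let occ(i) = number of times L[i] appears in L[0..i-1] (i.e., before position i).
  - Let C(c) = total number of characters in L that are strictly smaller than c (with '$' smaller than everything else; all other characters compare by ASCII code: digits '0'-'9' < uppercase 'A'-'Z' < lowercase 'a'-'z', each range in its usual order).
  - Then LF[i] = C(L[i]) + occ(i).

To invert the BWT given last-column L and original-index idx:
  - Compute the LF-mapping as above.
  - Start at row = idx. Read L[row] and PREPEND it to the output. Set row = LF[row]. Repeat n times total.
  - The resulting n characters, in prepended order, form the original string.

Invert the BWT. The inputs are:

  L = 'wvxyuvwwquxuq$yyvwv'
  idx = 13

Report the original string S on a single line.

LF mapping: 10 6 14 16 3 7 11 12 1 4 15 5 2 0 17 18 8 13 9
Walk LF starting at row 13, prepending L[row]:
  step 1: row=13, L[13]='$', prepend. Next row=LF[13]=0
  step 2: row=0, L[0]='w', prepend. Next row=LF[0]=10
  step 3: row=10, L[10]='x', prepend. Next row=LF[10]=15
  step 4: row=15, L[15]='y', prepend. Next row=LF[15]=18
  step 5: row=18, L[18]='v', prepend. Next row=LF[18]=9
  step 6: row=9, L[9]='u', prepend. Next row=LF[9]=4
  step 7: row=4, L[4]='u', prepend. Next row=LF[4]=3
  step 8: row=3, L[3]='y', prepend. Next row=LF[3]=16
  step 9: row=16, L[16]='v', prepend. Next row=LF[16]=8
  step 10: row=8, L[8]='q', prepend. Next row=LF[8]=1
  step 11: row=1, L[1]='v', prepend. Next row=LF[1]=6
  step 12: row=6, L[6]='w', prepend. Next row=LF[6]=11
  step 13: row=11, L[11]='u', prepend. Next row=LF[11]=5
  step 14: row=5, L[5]='v', prepend. Next row=LF[5]=7
  step 15: row=7, L[7]='w', prepend. Next row=LF[7]=12
  step 16: row=12, L[12]='q', prepend. Next row=LF[12]=2
  step 17: row=2, L[2]='x', prepend. Next row=LF[2]=14
  step 18: row=14, L[14]='y', prepend. Next row=LF[14]=17
  step 19: row=17, L[17]='w', prepend. Next row=LF[17]=13
Reversed output: wyxqwvuwvqvyuuvyxw$

Answer: wyxqwvuwvqvyuuvyxw$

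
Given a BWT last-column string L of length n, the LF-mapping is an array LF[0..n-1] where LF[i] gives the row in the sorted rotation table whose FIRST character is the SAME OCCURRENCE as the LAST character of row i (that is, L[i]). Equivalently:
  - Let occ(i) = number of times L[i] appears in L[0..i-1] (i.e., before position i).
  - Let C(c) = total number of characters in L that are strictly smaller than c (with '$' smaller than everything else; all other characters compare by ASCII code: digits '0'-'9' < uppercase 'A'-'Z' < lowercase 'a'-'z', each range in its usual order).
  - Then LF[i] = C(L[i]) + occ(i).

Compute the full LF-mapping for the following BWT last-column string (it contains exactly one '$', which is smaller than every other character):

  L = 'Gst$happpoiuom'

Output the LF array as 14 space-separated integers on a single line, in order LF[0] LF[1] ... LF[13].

Answer: 1 11 12 0 3 2 8 9 10 6 4 13 7 5

Derivation:
Char counts: '$':1, 'G':1, 'a':1, 'h':1, 'i':1, 'm':1, 'o':2, 'p':3, 's':1, 't':1, 'u':1
C (first-col start): C('$')=0, C('G')=1, C('a')=2, C('h')=3, C('i')=4, C('m')=5, C('o')=6, C('p')=8, C('s')=11, C('t')=12, C('u')=13
L[0]='G': occ=0, LF[0]=C('G')+0=1+0=1
L[1]='s': occ=0, LF[1]=C('s')+0=11+0=11
L[2]='t': occ=0, LF[2]=C('t')+0=12+0=12
L[3]='$': occ=0, LF[3]=C('$')+0=0+0=0
L[4]='h': occ=0, LF[4]=C('h')+0=3+0=3
L[5]='a': occ=0, LF[5]=C('a')+0=2+0=2
L[6]='p': occ=0, LF[6]=C('p')+0=8+0=8
L[7]='p': occ=1, LF[7]=C('p')+1=8+1=9
L[8]='p': occ=2, LF[8]=C('p')+2=8+2=10
L[9]='o': occ=0, LF[9]=C('o')+0=6+0=6
L[10]='i': occ=0, LF[10]=C('i')+0=4+0=4
L[11]='u': occ=0, LF[11]=C('u')+0=13+0=13
L[12]='o': occ=1, LF[12]=C('o')+1=6+1=7
L[13]='m': occ=0, LF[13]=C('m')+0=5+0=5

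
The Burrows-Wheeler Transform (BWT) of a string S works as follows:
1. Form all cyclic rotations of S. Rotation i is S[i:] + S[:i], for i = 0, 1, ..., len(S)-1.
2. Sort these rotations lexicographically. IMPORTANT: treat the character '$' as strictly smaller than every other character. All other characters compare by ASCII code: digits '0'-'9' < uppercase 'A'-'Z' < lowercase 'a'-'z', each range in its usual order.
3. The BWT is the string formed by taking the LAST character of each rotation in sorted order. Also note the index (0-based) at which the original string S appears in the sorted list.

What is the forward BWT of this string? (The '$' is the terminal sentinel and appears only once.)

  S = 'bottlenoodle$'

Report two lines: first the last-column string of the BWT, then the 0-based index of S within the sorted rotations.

Answer: e$olldteonbto
1

Derivation:
All 13 rotations (rotation i = S[i:]+S[:i]):
  rot[0] = bottlenoodle$
  rot[1] = ottlenoodle$b
  rot[2] = ttlenoodle$bo
  rot[3] = tlenoodle$bot
  rot[4] = lenoodle$bott
  rot[5] = enoodle$bottl
  rot[6] = noodle$bottle
  rot[7] = oodle$bottlen
  rot[8] = odle$bottleno
  rot[9] = dle$bottlenoo
  rot[10] = le$bottlenood
  rot[11] = e$bottlenoodl
  rot[12] = $bottlenoodle
Sorted (with $ < everything):
  sorted[0] = $bottlenoodle  (last char: 'e')
  sorted[1] = bottlenoodle$  (last char: '$')
  sorted[2] = dle$bottlenoo  (last char: 'o')
  sorted[3] = e$bottlenoodl  (last char: 'l')
  sorted[4] = enoodle$bottl  (last char: 'l')
  sorted[5] = le$bottlenood  (last char: 'd')
  sorted[6] = lenoodle$bott  (last char: 't')
  sorted[7] = noodle$bottle  (last char: 'e')
  sorted[8] = odle$bottleno  (last char: 'o')
  sorted[9] = oodle$bottlen  (last char: 'n')
  sorted[10] = ottlenoodle$b  (last char: 'b')
  sorted[11] = tlenoodle$bot  (last char: 't')
  sorted[12] = ttlenoodle$bo  (last char: 'o')
Last column: e$olldteonbto
Original string S is at sorted index 1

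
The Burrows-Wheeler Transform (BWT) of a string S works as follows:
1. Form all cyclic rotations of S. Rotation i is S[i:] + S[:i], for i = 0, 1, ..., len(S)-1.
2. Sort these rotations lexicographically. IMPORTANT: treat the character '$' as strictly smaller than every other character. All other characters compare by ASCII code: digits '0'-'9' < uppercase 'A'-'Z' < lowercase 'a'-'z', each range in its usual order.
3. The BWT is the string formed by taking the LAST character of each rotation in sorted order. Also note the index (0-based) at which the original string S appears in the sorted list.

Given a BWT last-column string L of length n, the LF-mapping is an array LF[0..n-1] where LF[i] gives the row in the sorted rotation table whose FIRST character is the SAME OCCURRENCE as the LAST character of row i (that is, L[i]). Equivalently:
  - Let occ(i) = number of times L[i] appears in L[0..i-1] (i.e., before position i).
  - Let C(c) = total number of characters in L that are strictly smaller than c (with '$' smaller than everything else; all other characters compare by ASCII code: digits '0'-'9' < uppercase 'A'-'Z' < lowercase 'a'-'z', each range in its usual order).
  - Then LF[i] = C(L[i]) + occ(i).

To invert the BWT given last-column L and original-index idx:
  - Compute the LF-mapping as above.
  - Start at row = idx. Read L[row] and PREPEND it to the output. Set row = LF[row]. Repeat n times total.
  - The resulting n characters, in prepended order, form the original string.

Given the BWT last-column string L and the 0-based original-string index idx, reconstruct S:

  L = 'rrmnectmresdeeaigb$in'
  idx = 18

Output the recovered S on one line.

Answer: remembrancedisintegr$

Derivation:
LF mapping: 16 17 12 14 5 3 20 13 18 6 19 4 7 8 1 10 9 2 0 11 15
Walk LF starting at row 18, prepending L[row]:
  step 1: row=18, L[18]='$', prepend. Next row=LF[18]=0
  step 2: row=0, L[0]='r', prepend. Next row=LF[0]=16
  step 3: row=16, L[16]='g', prepend. Next row=LF[16]=9
  step 4: row=9, L[9]='e', prepend. Next row=LF[9]=6
  step 5: row=6, L[6]='t', prepend. Next row=LF[6]=20
  step 6: row=20, L[20]='n', prepend. Next row=LF[20]=15
  step 7: row=15, L[15]='i', prepend. Next row=LF[15]=10
  step 8: row=10, L[10]='s', prepend. Next row=LF[10]=19
  step 9: row=19, L[19]='i', prepend. Next row=LF[19]=11
  step 10: row=11, L[11]='d', prepend. Next row=LF[11]=4
  step 11: row=4, L[4]='e', prepend. Next row=LF[4]=5
  step 12: row=5, L[5]='c', prepend. Next row=LF[5]=3
  step 13: row=3, L[3]='n', prepend. Next row=LF[3]=14
  step 14: row=14, L[14]='a', prepend. Next row=LF[14]=1
  step 15: row=1, L[1]='r', prepend. Next row=LF[1]=17
  step 16: row=17, L[17]='b', prepend. Next row=LF[17]=2
  step 17: row=2, L[2]='m', prepend. Next row=LF[2]=12
  step 18: row=12, L[12]='e', prepend. Next row=LF[12]=7
  step 19: row=7, L[7]='m', prepend. Next row=LF[7]=13
  step 20: row=13, L[13]='e', prepend. Next row=LF[13]=8
  step 21: row=8, L[8]='r', prepend. Next row=LF[8]=18
Reversed output: remembrancedisintegr$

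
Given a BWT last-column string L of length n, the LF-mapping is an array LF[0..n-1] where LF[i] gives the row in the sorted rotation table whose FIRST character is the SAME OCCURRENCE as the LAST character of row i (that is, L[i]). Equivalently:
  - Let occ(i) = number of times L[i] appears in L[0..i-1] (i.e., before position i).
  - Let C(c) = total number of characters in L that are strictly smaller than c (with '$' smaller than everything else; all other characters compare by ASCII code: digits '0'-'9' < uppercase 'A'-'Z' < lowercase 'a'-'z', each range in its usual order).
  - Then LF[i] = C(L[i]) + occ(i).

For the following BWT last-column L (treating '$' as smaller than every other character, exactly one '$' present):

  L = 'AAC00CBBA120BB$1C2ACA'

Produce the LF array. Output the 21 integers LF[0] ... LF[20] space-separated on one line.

Char counts: '$':1, '0':3, '1':2, '2':2, 'A':5, 'B':4, 'C':4
C (first-col start): C('$')=0, C('0')=1, C('1')=4, C('2')=6, C('A')=8, C('B')=13, C('C')=17
L[0]='A': occ=0, LF[0]=C('A')+0=8+0=8
L[1]='A': occ=1, LF[1]=C('A')+1=8+1=9
L[2]='C': occ=0, LF[2]=C('C')+0=17+0=17
L[3]='0': occ=0, LF[3]=C('0')+0=1+0=1
L[4]='0': occ=1, LF[4]=C('0')+1=1+1=2
L[5]='C': occ=1, LF[5]=C('C')+1=17+1=18
L[6]='B': occ=0, LF[6]=C('B')+0=13+0=13
L[7]='B': occ=1, LF[7]=C('B')+1=13+1=14
L[8]='A': occ=2, LF[8]=C('A')+2=8+2=10
L[9]='1': occ=0, LF[9]=C('1')+0=4+0=4
L[10]='2': occ=0, LF[10]=C('2')+0=6+0=6
L[11]='0': occ=2, LF[11]=C('0')+2=1+2=3
L[12]='B': occ=2, LF[12]=C('B')+2=13+2=15
L[13]='B': occ=3, LF[13]=C('B')+3=13+3=16
L[14]='$': occ=0, LF[14]=C('$')+0=0+0=0
L[15]='1': occ=1, LF[15]=C('1')+1=4+1=5
L[16]='C': occ=2, LF[16]=C('C')+2=17+2=19
L[17]='2': occ=1, LF[17]=C('2')+1=6+1=7
L[18]='A': occ=3, LF[18]=C('A')+3=8+3=11
L[19]='C': occ=3, LF[19]=C('C')+3=17+3=20
L[20]='A': occ=4, LF[20]=C('A')+4=8+4=12

Answer: 8 9 17 1 2 18 13 14 10 4 6 3 15 16 0 5 19 7 11 20 12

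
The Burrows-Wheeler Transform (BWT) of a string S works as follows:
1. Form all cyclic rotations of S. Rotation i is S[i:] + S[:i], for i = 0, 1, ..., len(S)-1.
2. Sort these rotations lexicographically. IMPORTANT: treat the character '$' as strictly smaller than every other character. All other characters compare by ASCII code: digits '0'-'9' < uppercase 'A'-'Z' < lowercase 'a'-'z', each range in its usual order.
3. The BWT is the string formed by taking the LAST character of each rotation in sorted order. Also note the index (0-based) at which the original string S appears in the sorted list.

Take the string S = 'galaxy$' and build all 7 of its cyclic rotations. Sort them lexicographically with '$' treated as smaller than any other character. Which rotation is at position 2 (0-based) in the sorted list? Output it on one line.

Answer: axy$gal

Derivation:
All 7 rotations (rotation i = S[i:]+S[:i]):
  rot[0] = galaxy$
  rot[1] = alaxy$g
  rot[2] = laxy$ga
  rot[3] = axy$gal
  rot[4] = xy$gala
  rot[5] = y$galax
  rot[6] = $galaxy
Sorted (with $ < everything):
  sorted[0] = $galaxy
  sorted[1] = alaxy$g
  sorted[2] = axy$gal
  sorted[3] = galaxy$
  sorted[4] = laxy$ga
  sorted[5] = xy$gala
  sorted[6] = y$galax
sorted[2] = axy$gal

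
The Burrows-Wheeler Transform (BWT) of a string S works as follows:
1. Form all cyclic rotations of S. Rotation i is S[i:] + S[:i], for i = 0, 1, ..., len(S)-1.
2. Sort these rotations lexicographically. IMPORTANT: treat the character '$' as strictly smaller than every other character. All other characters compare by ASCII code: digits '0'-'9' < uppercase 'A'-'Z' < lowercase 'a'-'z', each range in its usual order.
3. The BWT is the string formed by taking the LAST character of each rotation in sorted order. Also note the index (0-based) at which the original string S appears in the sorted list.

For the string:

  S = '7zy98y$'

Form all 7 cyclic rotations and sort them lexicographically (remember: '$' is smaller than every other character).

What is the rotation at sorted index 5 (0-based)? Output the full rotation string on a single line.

Answer: y98y$7z

Derivation:
All 7 rotations (rotation i = S[i:]+S[:i]):
  rot[0] = 7zy98y$
  rot[1] = zy98y$7
  rot[2] = y98y$7z
  rot[3] = 98y$7zy
  rot[4] = 8y$7zy9
  rot[5] = y$7zy98
  rot[6] = $7zy98y
Sorted (with $ < everything):
  sorted[0] = $7zy98y
  sorted[1] = 7zy98y$
  sorted[2] = 8y$7zy9
  sorted[3] = 98y$7zy
  sorted[4] = y$7zy98
  sorted[5] = y98y$7z
  sorted[6] = zy98y$7
sorted[5] = y98y$7z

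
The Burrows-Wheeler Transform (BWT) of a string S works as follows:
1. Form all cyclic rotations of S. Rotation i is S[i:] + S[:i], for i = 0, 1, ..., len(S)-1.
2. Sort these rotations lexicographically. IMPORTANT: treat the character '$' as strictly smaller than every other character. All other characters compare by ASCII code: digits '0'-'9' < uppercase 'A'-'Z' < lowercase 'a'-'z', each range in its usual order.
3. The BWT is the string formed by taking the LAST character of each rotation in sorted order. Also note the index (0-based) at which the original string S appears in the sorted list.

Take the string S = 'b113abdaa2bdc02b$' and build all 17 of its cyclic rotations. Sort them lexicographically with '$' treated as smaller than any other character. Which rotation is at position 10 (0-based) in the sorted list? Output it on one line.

Answer: b$b113abdaa2bdc02

Derivation:
All 17 rotations (rotation i = S[i:]+S[:i]):
  rot[0] = b113abdaa2bdc02b$
  rot[1] = 113abdaa2bdc02b$b
  rot[2] = 13abdaa2bdc02b$b1
  rot[3] = 3abdaa2bdc02b$b11
  rot[4] = abdaa2bdc02b$b113
  rot[5] = bdaa2bdc02b$b113a
  rot[6] = daa2bdc02b$b113ab
  rot[7] = aa2bdc02b$b113abd
  rot[8] = a2bdc02b$b113abda
  rot[9] = 2bdc02b$b113abdaa
  rot[10] = bdc02b$b113abdaa2
  rot[11] = dc02b$b113abdaa2b
  rot[12] = c02b$b113abdaa2bd
  rot[13] = 02b$b113abdaa2bdc
  rot[14] = 2b$b113abdaa2bdc0
  rot[15] = b$b113abdaa2bdc02
  rot[16] = $b113abdaa2bdc02b
Sorted (with $ < everything):
  sorted[0] = $b113abdaa2bdc02b
  sorted[1] = 02b$b113abdaa2bdc
  sorted[2] = 113abdaa2bdc02b$b
  sorted[3] = 13abdaa2bdc02b$b1
  sorted[4] = 2b$b113abdaa2bdc0
  sorted[5] = 2bdc02b$b113abdaa
  sorted[6] = 3abdaa2bdc02b$b11
  sorted[7] = a2bdc02b$b113abda
  sorted[8] = aa2bdc02b$b113abd
  sorted[9] = abdaa2bdc02b$b113
  sorted[10] = b$b113abdaa2bdc02
  sorted[11] = b113abdaa2bdc02b$
  sorted[12] = bdaa2bdc02b$b113a
  sorted[13] = bdc02b$b113abdaa2
  sorted[14] = c02b$b113abdaa2bd
  sorted[15] = daa2bdc02b$b113ab
  sorted[16] = dc02b$b113abdaa2b
sorted[10] = b$b113abdaa2bdc02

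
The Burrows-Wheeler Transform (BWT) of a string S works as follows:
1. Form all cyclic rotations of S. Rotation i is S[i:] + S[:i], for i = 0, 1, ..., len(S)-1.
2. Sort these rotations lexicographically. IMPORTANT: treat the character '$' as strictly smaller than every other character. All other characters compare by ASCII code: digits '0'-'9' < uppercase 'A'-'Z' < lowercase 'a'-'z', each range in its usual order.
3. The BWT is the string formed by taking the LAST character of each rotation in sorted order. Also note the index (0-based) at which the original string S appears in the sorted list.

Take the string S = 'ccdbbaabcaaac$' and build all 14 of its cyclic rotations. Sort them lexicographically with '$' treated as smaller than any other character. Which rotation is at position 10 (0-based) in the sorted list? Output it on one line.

Answer: caaac$ccdbbaab

Derivation:
All 14 rotations (rotation i = S[i:]+S[:i]):
  rot[0] = ccdbbaabcaaac$
  rot[1] = cdbbaabcaaac$c
  rot[2] = dbbaabcaaac$cc
  rot[3] = bbaabcaaac$ccd
  rot[4] = baabcaaac$ccdb
  rot[5] = aabcaaac$ccdbb
  rot[6] = abcaaac$ccdbba
  rot[7] = bcaaac$ccdbbaa
  rot[8] = caaac$ccdbbaab
  rot[9] = aaac$ccdbbaabc
  rot[10] = aac$ccdbbaabca
  rot[11] = ac$ccdbbaabcaa
  rot[12] = c$ccdbbaabcaaa
  rot[13] = $ccdbbaabcaaac
Sorted (with $ < everything):
  sorted[0] = $ccdbbaabcaaac
  sorted[1] = aaac$ccdbbaabc
  sorted[2] = aabcaaac$ccdbb
  sorted[3] = aac$ccdbbaabca
  sorted[4] = abcaaac$ccdbba
  sorted[5] = ac$ccdbbaabcaa
  sorted[6] = baabcaaac$ccdb
  sorted[7] = bbaabcaaac$ccd
  sorted[8] = bcaaac$ccdbbaa
  sorted[9] = c$ccdbbaabcaaa
  sorted[10] = caaac$ccdbbaab
  sorted[11] = ccdbbaabcaaac$
  sorted[12] = cdbbaabcaaac$c
  sorted[13] = dbbaabcaaac$cc
sorted[10] = caaac$ccdbbaab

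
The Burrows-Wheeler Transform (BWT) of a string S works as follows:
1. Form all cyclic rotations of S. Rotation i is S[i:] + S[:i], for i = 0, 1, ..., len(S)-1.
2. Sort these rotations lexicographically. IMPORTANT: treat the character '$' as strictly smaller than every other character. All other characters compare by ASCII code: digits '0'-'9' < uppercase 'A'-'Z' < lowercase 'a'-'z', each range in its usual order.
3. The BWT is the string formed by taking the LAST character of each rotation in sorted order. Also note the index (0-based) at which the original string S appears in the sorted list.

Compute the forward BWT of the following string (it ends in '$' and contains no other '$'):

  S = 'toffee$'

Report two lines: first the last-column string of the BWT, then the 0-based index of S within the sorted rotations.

Answer: eeffot$
6

Derivation:
All 7 rotations (rotation i = S[i:]+S[:i]):
  rot[0] = toffee$
  rot[1] = offee$t
  rot[2] = ffee$to
  rot[3] = fee$tof
  rot[4] = ee$toff
  rot[5] = e$toffe
  rot[6] = $toffee
Sorted (with $ < everything):
  sorted[0] = $toffee  (last char: 'e')
  sorted[1] = e$toffe  (last char: 'e')
  sorted[2] = ee$toff  (last char: 'f')
  sorted[3] = fee$tof  (last char: 'f')
  sorted[4] = ffee$to  (last char: 'o')
  sorted[5] = offee$t  (last char: 't')
  sorted[6] = toffee$  (last char: '$')
Last column: eeffot$
Original string S is at sorted index 6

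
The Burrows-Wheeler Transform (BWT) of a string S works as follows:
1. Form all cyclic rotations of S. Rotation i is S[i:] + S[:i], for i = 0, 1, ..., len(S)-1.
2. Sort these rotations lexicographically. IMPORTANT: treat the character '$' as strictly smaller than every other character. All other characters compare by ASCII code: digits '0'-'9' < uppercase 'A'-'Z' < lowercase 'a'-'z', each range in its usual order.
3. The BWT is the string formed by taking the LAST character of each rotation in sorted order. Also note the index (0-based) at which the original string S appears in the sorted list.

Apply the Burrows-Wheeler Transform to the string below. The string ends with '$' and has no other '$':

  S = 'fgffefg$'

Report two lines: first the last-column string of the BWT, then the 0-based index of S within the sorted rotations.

Answer: gffge$ff
5

Derivation:
All 8 rotations (rotation i = S[i:]+S[:i]):
  rot[0] = fgffefg$
  rot[1] = gffefg$f
  rot[2] = ffefg$fg
  rot[3] = fefg$fgf
  rot[4] = efg$fgff
  rot[5] = fg$fgffe
  rot[6] = g$fgffef
  rot[7] = $fgffefg
Sorted (with $ < everything):
  sorted[0] = $fgffefg  (last char: 'g')
  sorted[1] = efg$fgff  (last char: 'f')
  sorted[2] = fefg$fgf  (last char: 'f')
  sorted[3] = ffefg$fg  (last char: 'g')
  sorted[4] = fg$fgffe  (last char: 'e')
  sorted[5] = fgffefg$  (last char: '$')
  sorted[6] = g$fgffef  (last char: 'f')
  sorted[7] = gffefg$f  (last char: 'f')
Last column: gffge$ff
Original string S is at sorted index 5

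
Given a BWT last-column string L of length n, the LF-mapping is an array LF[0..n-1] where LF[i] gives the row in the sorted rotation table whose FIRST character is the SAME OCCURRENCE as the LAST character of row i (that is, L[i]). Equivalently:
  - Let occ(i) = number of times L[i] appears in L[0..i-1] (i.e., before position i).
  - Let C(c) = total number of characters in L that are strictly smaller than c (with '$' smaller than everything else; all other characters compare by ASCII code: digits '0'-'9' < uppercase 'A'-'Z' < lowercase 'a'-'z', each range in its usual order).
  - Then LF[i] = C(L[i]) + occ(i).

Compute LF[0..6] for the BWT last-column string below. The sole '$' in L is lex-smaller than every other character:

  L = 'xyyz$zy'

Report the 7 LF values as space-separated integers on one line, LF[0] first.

Answer: 1 2 3 5 0 6 4

Derivation:
Char counts: '$':1, 'x':1, 'y':3, 'z':2
C (first-col start): C('$')=0, C('x')=1, C('y')=2, C('z')=5
L[0]='x': occ=0, LF[0]=C('x')+0=1+0=1
L[1]='y': occ=0, LF[1]=C('y')+0=2+0=2
L[2]='y': occ=1, LF[2]=C('y')+1=2+1=3
L[3]='z': occ=0, LF[3]=C('z')+0=5+0=5
L[4]='$': occ=0, LF[4]=C('$')+0=0+0=0
L[5]='z': occ=1, LF[5]=C('z')+1=5+1=6
L[6]='y': occ=2, LF[6]=C('y')+2=2+2=4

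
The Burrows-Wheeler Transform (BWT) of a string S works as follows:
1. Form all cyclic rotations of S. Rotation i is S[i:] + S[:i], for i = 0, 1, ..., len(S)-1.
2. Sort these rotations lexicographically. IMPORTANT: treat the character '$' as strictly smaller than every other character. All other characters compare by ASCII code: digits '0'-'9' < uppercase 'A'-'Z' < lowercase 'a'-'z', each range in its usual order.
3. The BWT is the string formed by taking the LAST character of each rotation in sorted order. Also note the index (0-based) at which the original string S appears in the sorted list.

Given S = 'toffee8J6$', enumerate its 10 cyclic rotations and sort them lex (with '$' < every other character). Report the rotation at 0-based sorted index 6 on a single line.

Answer: fee8J6$tof

Derivation:
All 10 rotations (rotation i = S[i:]+S[:i]):
  rot[0] = toffee8J6$
  rot[1] = offee8J6$t
  rot[2] = ffee8J6$to
  rot[3] = fee8J6$tof
  rot[4] = ee8J6$toff
  rot[5] = e8J6$toffe
  rot[6] = 8J6$toffee
  rot[7] = J6$toffee8
  rot[8] = 6$toffee8J
  rot[9] = $toffee8J6
Sorted (with $ < everything):
  sorted[0] = $toffee8J6
  sorted[1] = 6$toffee8J
  sorted[2] = 8J6$toffee
  sorted[3] = J6$toffee8
  sorted[4] = e8J6$toffe
  sorted[5] = ee8J6$toff
  sorted[6] = fee8J6$tof
  sorted[7] = ffee8J6$to
  sorted[8] = offee8J6$t
  sorted[9] = toffee8J6$
sorted[6] = fee8J6$tof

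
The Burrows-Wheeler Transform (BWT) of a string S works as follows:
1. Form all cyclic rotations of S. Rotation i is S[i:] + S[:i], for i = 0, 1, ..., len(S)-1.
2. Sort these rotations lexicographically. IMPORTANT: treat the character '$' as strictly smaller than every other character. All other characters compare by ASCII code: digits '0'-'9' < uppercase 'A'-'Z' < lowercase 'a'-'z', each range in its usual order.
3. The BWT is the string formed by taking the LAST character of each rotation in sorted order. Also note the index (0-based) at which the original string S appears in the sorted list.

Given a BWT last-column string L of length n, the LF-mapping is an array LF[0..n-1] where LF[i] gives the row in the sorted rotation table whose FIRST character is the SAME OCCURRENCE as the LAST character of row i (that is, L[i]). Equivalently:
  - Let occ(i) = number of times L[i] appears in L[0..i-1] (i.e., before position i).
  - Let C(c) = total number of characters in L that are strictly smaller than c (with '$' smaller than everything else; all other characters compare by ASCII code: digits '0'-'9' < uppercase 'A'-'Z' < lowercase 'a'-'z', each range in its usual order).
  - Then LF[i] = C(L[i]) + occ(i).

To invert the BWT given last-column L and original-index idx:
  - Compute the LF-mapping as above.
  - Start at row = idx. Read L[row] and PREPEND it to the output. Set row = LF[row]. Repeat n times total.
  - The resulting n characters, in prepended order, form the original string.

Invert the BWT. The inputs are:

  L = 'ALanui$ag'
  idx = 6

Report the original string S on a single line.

LF mapping: 1 2 3 7 8 6 0 4 5
Walk LF starting at row 6, prepending L[row]:
  step 1: row=6, L[6]='$', prepend. Next row=LF[6]=0
  step 2: row=0, L[0]='A', prepend. Next row=LF[0]=1
  step 3: row=1, L[1]='L', prepend. Next row=LF[1]=2
  step 4: row=2, L[2]='a', prepend. Next row=LF[2]=3
  step 5: row=3, L[3]='n', prepend. Next row=LF[3]=7
  step 6: row=7, L[7]='a', prepend. Next row=LF[7]=4
  step 7: row=4, L[4]='u', prepend. Next row=LF[4]=8
  step 8: row=8, L[8]='g', prepend. Next row=LF[8]=5
  step 9: row=5, L[5]='i', prepend. Next row=LF[5]=6
Reversed output: iguanaLA$

Answer: iguanaLA$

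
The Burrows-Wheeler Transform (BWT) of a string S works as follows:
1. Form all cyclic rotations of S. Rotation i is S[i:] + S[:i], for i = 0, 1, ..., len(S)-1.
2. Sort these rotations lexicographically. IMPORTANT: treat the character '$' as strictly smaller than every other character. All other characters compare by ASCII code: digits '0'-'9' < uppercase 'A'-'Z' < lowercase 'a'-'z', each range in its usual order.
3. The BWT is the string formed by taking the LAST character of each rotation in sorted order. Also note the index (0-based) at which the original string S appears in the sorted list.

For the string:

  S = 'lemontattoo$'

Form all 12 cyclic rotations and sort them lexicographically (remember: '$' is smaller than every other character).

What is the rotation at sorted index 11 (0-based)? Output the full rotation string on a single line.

All 12 rotations (rotation i = S[i:]+S[:i]):
  rot[0] = lemontattoo$
  rot[1] = emontattoo$l
  rot[2] = montattoo$le
  rot[3] = ontattoo$lem
  rot[4] = ntattoo$lemo
  rot[5] = tattoo$lemon
  rot[6] = attoo$lemont
  rot[7] = ttoo$lemonta
  rot[8] = too$lemontat
  rot[9] = oo$lemontatt
  rot[10] = o$lemontatto
  rot[11] = $lemontattoo
Sorted (with $ < everything):
  sorted[0] = $lemontattoo
  sorted[1] = attoo$lemont
  sorted[2] = emontattoo$l
  sorted[3] = lemontattoo$
  sorted[4] = montattoo$le
  sorted[5] = ntattoo$lemo
  sorted[6] = o$lemontatto
  sorted[7] = ontattoo$lem
  sorted[8] = oo$lemontatt
  sorted[9] = tattoo$lemon
  sorted[10] = too$lemontat
  sorted[11] = ttoo$lemonta
sorted[11] = ttoo$lemonta

Answer: ttoo$lemonta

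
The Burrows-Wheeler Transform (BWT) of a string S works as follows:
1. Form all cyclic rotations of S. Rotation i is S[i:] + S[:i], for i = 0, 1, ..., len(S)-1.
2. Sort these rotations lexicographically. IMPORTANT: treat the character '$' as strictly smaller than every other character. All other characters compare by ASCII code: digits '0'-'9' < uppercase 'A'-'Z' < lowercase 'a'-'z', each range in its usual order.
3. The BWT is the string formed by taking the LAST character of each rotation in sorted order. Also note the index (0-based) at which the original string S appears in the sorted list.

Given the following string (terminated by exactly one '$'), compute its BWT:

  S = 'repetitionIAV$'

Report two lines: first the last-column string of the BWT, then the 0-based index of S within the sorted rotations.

Answer: VInArpttoie$ie
11

Derivation:
All 14 rotations (rotation i = S[i:]+S[:i]):
  rot[0] = repetitionIAV$
  rot[1] = epetitionIAV$r
  rot[2] = petitionIAV$re
  rot[3] = etitionIAV$rep
  rot[4] = titionIAV$repe
  rot[5] = itionIAV$repet
  rot[6] = tionIAV$repeti
  rot[7] = ionIAV$repetit
  rot[8] = onIAV$repetiti
  rot[9] = nIAV$repetitio
  rot[10] = IAV$repetition
  rot[11] = AV$repetitionI
  rot[12] = V$repetitionIA
  rot[13] = $repetitionIAV
Sorted (with $ < everything):
  sorted[0] = $repetitionIAV  (last char: 'V')
  sorted[1] = AV$repetitionI  (last char: 'I')
  sorted[2] = IAV$repetition  (last char: 'n')
  sorted[3] = V$repetitionIA  (last char: 'A')
  sorted[4] = epetitionIAV$r  (last char: 'r')
  sorted[5] = etitionIAV$rep  (last char: 'p')
  sorted[6] = ionIAV$repetit  (last char: 't')
  sorted[7] = itionIAV$repet  (last char: 't')
  sorted[8] = nIAV$repetitio  (last char: 'o')
  sorted[9] = onIAV$repetiti  (last char: 'i')
  sorted[10] = petitionIAV$re  (last char: 'e')
  sorted[11] = repetitionIAV$  (last char: '$')
  sorted[12] = tionIAV$repeti  (last char: 'i')
  sorted[13] = titionIAV$repe  (last char: 'e')
Last column: VInArpttoie$ie
Original string S is at sorted index 11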